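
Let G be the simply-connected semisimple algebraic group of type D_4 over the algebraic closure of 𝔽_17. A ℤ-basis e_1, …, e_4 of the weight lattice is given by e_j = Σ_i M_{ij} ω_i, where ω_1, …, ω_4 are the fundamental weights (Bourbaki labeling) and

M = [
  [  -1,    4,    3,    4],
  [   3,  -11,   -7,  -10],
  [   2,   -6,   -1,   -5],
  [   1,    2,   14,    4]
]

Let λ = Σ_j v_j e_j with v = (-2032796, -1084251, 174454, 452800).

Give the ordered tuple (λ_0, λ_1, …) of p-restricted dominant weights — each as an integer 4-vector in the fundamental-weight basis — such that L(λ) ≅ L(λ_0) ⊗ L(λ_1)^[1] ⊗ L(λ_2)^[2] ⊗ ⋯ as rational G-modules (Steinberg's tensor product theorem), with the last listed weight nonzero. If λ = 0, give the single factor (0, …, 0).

((9, 9, 15, 0), (0, 0, 0, 14), (3, 2, 5, 10), (6, 16, 0, 10))

In the fundamental-weight basis, λ has coordinates c = M·v (v = (-2032796, -1084251, 174454, 452800)):
  c_1 = -1*-2032796 + 4*-1084251 + 3*174454 + 4*452800 = 30354
  c_2 = 3*-2032796 + -11*-1084251 + -7*174454 + -10*452800 = 79195
  c_3 = 2*-2032796 + -6*-1084251 + -1*174454 + -5*452800 = 1460
  c_4 = 1*-2032796 + 2*-1084251 + 14*174454 + 4*452800 = 52258
Expand coordinatewise in base 17:
  c_1 = 30354 = 9·17^0 + 0·17^1 + 3·17^2 + 6·17^3
  c_2 = 79195 = 9·17^0 + 0·17^1 + 2·17^2 + 16·17^3
  c_3 = 1460 = 15·17^0 + 0·17^1 + 5·17^2
  c_4 = 52258 = 0·17^0 + 14·17^1 + 10·17^2 + 10·17^3
Factor λ_0 = (9, 9, 15, 0)
Factor λ_1 = (0, 0, 0, 14)
Factor λ_2 = (3, 2, 5, 10)
Factor λ_3 = (6, 16, 0, 10)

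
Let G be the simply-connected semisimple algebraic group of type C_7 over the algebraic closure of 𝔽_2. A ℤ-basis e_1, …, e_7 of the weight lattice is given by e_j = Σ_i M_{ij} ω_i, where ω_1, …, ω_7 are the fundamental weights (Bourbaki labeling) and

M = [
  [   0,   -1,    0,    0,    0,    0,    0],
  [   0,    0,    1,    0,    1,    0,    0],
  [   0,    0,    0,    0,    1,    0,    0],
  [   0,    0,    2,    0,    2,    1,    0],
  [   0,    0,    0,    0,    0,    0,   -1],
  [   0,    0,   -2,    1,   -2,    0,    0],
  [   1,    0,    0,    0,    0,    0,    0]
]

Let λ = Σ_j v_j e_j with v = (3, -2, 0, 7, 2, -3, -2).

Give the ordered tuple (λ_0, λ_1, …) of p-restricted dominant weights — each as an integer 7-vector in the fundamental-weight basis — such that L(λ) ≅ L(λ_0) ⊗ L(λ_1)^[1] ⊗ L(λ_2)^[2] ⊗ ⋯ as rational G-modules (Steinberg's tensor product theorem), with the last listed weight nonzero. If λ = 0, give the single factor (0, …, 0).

((0, 0, 0, 1, 0, 1, 1), (1, 1, 1, 0, 1, 1, 1))

Change of basis e → ω: c = M·v where v = (3, -2, 0, 7, 2, -3, -2):
  c_1 = 0*3 + -1*-2 + 0*0 + 0*7 + 0*2 + 0*-3 + 0*-2 = 2
  c_2 = 0*3 + 0*-2 + 1*0 + 0*7 + 1*2 + 0*-3 + 0*-2 = 2
  c_3 = 0*3 + 0*-2 + 0*0 + 0*7 + 1*2 + 0*-3 + 0*-2 = 2
  c_4 = 0*3 + 0*-2 + 2*0 + 0*7 + 2*2 + 1*-3 + 0*-2 = 1
  c_5 = 0*3 + 0*-2 + 0*0 + 0*7 + 0*2 + 0*-3 + -1*-2 = 2
  c_6 = 0*3 + 0*-2 + -2*0 + 1*7 + -2*2 + 0*-3 + 0*-2 = 3
  c_7 = 1*3 + 0*-2 + 0*0 + 0*7 + 0*2 + 0*-3 + 0*-2 = 3
Base-2 expansion of each c_i:
  c_1 = 2 = 0·2^0 + 1·2^1
  c_2 = 2 = 0·2^0 + 1·2^1
  c_3 = 2 = 0·2^0 + 1·2^1
  c_4 = 1 = 1·2^0
  c_5 = 2 = 0·2^0 + 1·2^1
  c_6 = 3 = 1·2^0 + 1·2^1
  c_7 = 3 = 1·2^0 + 1·2^1
p-restricted factor λ_0 = (0, 0, 0, 1, 0, 1, 1)
p-restricted factor λ_1 = (1, 1, 1, 0, 1, 1, 1)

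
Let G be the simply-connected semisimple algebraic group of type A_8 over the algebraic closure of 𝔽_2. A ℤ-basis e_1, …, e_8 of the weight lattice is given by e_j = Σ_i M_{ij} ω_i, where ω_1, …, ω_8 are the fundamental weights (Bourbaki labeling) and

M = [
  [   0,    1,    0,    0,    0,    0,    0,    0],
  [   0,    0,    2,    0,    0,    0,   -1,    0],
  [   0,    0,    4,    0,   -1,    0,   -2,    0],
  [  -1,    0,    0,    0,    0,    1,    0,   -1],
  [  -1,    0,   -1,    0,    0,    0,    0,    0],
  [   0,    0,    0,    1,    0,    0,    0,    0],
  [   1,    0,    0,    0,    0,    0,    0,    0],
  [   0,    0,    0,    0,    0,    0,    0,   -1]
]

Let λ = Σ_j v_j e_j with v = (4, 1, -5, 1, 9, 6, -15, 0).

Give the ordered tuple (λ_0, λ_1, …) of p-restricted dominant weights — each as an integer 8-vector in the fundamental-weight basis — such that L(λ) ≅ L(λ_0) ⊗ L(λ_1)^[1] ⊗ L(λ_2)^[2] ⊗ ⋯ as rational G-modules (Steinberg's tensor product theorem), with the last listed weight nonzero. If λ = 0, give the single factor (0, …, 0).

((1, 1, 1, 0, 1, 1, 0, 0), (0, 0, 0, 1, 0, 0, 0, 0), (0, 1, 0, 0, 0, 0, 1, 0))

Change of basis e → ω: c = M·v where v = (4, 1, -5, 1, 9, 6, -15, 0):
  c_1 = 0·4 + 1·1 + (0)·(-5) + 0·1 + 0·9 + 0·6 + (0)·(-15) + 0·0 = 1
  c_2 = 0·4 + 0·1 + (2)·(-5) + 0·1 + 0·9 + 0·6 + (-1)·(-15) + 0·0 = 5
  c_3 = 0·4 + 0·1 + (4)·(-5) + 0·1 + (-1)·(9) + 0·6 + (-2)·(-15) + 0·0 = 1
  c_4 = (-1)·(4) + 0·1 + (0)·(-5) + 0·1 + 0·9 + 1·6 + (0)·(-15) + (-1)·(0) = 2
  c_5 = (-1)·(4) + 0·1 + (-1)·(-5) + 0·1 + 0·9 + 0·6 + (0)·(-15) + 0·0 = 1
  c_6 = 0·4 + 0·1 + (0)·(-5) + 1·1 + 0·9 + 0·6 + (0)·(-15) + 0·0 = 1
  c_7 = 1·4 + 0·1 + (0)·(-5) + 0·1 + 0·9 + 0·6 + (0)·(-15) + 0·0 = 4
  c_8 = 0·4 + 0·1 + (0)·(-5) + 0·1 + 0·9 + 0·6 + (0)·(-15) + (-1)·(0) = 0
Expand coordinatewise in base 2:
  c_1 = 1 = 1·2^0
  c_2 = 5 = 1·2^0 + 0·2^1 + 1·2^2
  c_3 = 1 = 1·2^0
  c_4 = 2 = 0·2^0 + 1·2^1
  c_5 = 1 = 1·2^0
  c_6 = 1 = 1·2^0
  c_7 = 4 = 0·2^0 + 0·2^1 + 1·2^2
  c_8 = 0
p-restricted factor λ_0 = (1, 1, 1, 0, 1, 1, 0, 0)
p-restricted factor λ_1 = (0, 0, 0, 1, 0, 0, 0, 0)
p-restricted factor λ_2 = (0, 1, 0, 0, 0, 0, 1, 0)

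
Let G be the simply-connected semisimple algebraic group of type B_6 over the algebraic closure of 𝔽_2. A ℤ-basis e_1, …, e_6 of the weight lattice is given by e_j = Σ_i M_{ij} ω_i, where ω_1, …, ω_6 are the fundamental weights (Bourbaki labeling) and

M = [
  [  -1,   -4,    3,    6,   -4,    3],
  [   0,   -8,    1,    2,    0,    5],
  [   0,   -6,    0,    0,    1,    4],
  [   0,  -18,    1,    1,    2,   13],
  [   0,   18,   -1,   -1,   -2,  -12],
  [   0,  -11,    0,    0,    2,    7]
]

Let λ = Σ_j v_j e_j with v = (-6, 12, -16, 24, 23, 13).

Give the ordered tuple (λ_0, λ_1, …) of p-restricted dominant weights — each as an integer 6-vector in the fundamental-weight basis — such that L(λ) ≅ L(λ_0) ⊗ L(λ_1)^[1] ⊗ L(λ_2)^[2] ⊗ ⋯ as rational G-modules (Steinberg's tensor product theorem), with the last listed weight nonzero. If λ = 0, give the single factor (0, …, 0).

In the fundamental-weight basis, λ has coordinates c = M·v (v = (-6, 12, -16, 24, 23, 13)):
  c_1 = (-1)·(-6) + (-4)·(12) + (3)·(-16) + 6·24 + (-4)·(23) + 3·13 = 1
  c_2 = (0)·(-6) + (-8)·(12) + (1)·(-16) + 2·24 + 0·23 + 5·13 = 1
  c_3 = (0)·(-6) + (-6)·(12) + (0)·(-16) + 0·24 + 1·23 + 4·13 = 3
  c_4 = (0)·(-6) + (-18)·(12) + (1)·(-16) + 1·24 + 2·23 + 13·13 = 7
  c_5 = (0)·(-6) + 18·12 + (-1)·(-16) + (-1)·(24) + (-2)·(23) + (-12)·(13) = 6
  c_6 = (0)·(-6) + (-11)·(12) + (0)·(-16) + 0·24 + 2·23 + 7·13 = 5
Writing each c_i in base p = 2:
  c_1 = 1 = 1·2^0
  c_2 = 1 = 1·2^0
  c_3 = 3 = 1·2^0 + 1·2^1
  c_4 = 7 = 1·2^0 + 1·2^1 + 1·2^2
  c_5 = 6 = 0·2^0 + 1·2^1 + 1·2^2
  c_6 = 5 = 1·2^0 + 0·2^1 + 1·2^2
Factor λ_0 = (1, 1, 1, 1, 0, 1)
Factor λ_1 = (0, 0, 1, 1, 1, 0)
Factor λ_2 = (0, 0, 0, 1, 1, 1)

((1, 1, 1, 1, 0, 1), (0, 0, 1, 1, 1, 0), (0, 0, 0, 1, 1, 1))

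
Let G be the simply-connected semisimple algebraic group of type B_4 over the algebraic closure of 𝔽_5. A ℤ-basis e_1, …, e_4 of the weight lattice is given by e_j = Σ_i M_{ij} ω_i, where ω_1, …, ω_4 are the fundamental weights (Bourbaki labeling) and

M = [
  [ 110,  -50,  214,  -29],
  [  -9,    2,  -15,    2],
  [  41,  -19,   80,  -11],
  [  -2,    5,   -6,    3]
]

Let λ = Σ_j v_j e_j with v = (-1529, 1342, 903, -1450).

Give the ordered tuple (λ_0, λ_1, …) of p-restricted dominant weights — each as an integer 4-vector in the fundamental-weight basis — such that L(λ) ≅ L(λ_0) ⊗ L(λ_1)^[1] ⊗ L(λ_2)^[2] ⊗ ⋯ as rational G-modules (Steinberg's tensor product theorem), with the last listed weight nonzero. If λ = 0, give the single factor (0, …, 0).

((2, 0, 3, 0),)

Compute c_i = Σ_j M_{ij} v_j with v = (-1529, 1342, 903, -1450):
  c_1 = (110)·(-1529) + (-50)·(1342) + (214)·(903) + (-29)·(-1450) = 2
  c_2 = (-9)·(-1529) + (2)·(1342) + (-15)·(903) + (2)·(-1450) = 0
  c_3 = (41)·(-1529) + (-19)·(1342) + (80)·(903) + (-11)·(-1450) = 3
  c_4 = (-2)·(-1529) + (5)·(1342) + (-6)·(903) + (3)·(-1450) = 0
Expand coordinatewise in base 5:
  c_1 = 2 = 2·5^0
  c_2 = 0
  c_3 = 3 = 3·5^0
  c_4 = 0
λ_0 = (2, 0, 3, 0)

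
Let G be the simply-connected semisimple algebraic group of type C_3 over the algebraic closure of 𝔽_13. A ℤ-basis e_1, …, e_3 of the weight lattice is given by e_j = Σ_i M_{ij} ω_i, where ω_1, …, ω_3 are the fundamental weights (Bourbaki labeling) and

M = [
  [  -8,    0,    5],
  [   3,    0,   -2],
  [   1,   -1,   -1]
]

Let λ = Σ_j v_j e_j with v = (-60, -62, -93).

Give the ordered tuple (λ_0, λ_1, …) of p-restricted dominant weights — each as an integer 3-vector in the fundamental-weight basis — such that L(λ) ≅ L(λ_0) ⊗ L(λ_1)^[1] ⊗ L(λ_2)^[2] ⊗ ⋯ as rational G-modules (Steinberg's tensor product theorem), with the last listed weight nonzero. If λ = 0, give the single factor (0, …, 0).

In the fundamental-weight basis, λ has coordinates c = M·v (v = (-60, -62, -93)):
  c_1 = -8*-60 + 0*-62 + 5*-93 = 15
  c_2 = 3*-60 + 0*-62 + -2*-93 = 6
  c_3 = 1*-60 + -1*-62 + -1*-93 = 95
Writing each c_i in base p = 13:
  c_1 = 15 = 2·13^0 + 1·13^1
  c_2 = 6 = 6·13^0
  c_3 = 95 = 4·13^0 + 7·13^1
p-restricted factor λ_0 = (2, 6, 4)
p-restricted factor λ_1 = (1, 0, 7)

((2, 6, 4), (1, 0, 7))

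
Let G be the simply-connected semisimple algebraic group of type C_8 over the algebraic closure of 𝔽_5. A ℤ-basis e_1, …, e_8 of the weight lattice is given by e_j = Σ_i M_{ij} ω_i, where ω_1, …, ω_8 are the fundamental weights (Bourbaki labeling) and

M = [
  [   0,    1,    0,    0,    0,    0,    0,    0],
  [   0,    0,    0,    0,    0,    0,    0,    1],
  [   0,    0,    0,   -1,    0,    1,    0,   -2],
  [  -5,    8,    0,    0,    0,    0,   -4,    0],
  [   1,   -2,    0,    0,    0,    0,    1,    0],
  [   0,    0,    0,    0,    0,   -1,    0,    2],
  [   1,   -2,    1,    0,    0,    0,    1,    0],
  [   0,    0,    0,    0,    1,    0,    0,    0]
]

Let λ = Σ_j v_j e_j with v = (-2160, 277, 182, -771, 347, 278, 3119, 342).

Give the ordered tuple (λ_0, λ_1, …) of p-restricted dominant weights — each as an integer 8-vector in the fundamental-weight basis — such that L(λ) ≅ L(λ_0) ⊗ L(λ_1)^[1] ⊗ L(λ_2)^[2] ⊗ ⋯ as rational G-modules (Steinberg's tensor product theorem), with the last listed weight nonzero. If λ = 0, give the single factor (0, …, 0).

ω-coordinates c = M·v, v = (-2160, 277, 182, -771, 347, 278, 3119, 342):
  c_1 = 0*-2160 + 1*277 + 0*182 + 0*-771 + 0*347 + 0*278 + 0*3119 + 0*342 = 277
  c_2 = 0*-2160 + 0*277 + 0*182 + 0*-771 + 0*347 + 0*278 + 0*3119 + 1*342 = 342
  c_3 = 0*-2160 + 0*277 + 0*182 + -1*-771 + 0*347 + 1*278 + 0*3119 + -2*342 = 365
  c_4 = -5*-2160 + 8*277 + 0*182 + 0*-771 + 0*347 + 0*278 + -4*3119 + 0*342 = 540
  c_5 = 1*-2160 + -2*277 + 0*182 + 0*-771 + 0*347 + 0*278 + 1*3119 + 0*342 = 405
  c_6 = 0*-2160 + 0*277 + 0*182 + 0*-771 + 0*347 + -1*278 + 0*3119 + 2*342 = 406
  c_7 = 1*-2160 + -2*277 + 1*182 + 0*-771 + 0*347 + 0*278 + 1*3119 + 0*342 = 587
  c_8 = 0*-2160 + 0*277 + 0*182 + 0*-771 + 1*347 + 0*278 + 0*3119 + 0*342 = 347
Base-5 expansion of each c_i:
  c_1 = 277 = 2·5^0 + 0·5^1 + 1·5^2 + 2·5^3
  c_2 = 342 = 2·5^0 + 3·5^1 + 3·5^2 + 2·5^3
  c_3 = 365 = 0·5^0 + 3·5^1 + 4·5^2 + 2·5^3
  c_4 = 540 = 0·5^0 + 3·5^1 + 1·5^2 + 4·5^3
  c_5 = 405 = 0·5^0 + 1·5^1 + 1·5^2 + 3·5^3
  c_6 = 406 = 1·5^0 + 1·5^1 + 1·5^2 + 3·5^3
  c_7 = 587 = 2·5^0 + 2·5^1 + 3·5^2 + 4·5^3
  c_8 = 347 = 2·5^0 + 4·5^1 + 3·5^2 + 2·5^3
Factor λ_0 = (2, 2, 0, 0, 0, 1, 2, 2)
Factor λ_1 = (0, 3, 3, 3, 1, 1, 2, 4)
Factor λ_2 = (1, 3, 4, 1, 1, 1, 3, 3)
Factor λ_3 = (2, 2, 2, 4, 3, 3, 4, 2)

((2, 2, 0, 0, 0, 1, 2, 2), (0, 3, 3, 3, 1, 1, 2, 4), (1, 3, 4, 1, 1, 1, 3, 3), (2, 2, 2, 4, 3, 3, 4, 2))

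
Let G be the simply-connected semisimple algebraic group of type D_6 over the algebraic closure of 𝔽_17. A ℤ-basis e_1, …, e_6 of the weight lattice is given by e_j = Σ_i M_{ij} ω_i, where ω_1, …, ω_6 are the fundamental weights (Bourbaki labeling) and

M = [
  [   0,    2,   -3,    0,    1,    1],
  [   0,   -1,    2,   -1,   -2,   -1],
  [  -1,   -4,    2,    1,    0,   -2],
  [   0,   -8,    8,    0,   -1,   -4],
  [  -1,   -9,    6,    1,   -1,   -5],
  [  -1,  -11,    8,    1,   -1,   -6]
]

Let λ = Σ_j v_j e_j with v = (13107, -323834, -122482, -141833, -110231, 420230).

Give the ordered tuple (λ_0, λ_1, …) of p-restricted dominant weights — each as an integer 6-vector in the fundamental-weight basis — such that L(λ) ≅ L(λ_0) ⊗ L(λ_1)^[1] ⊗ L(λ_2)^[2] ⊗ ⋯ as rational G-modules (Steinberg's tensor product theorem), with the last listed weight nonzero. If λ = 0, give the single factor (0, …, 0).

Compute c_i = Σ_j M_{ij} v_j with v = (13107, -323834, -122482, -141833, -110231, 420230):
  c_1 = 0*13107 + 2*-323834 + -3*-122482 + 0*-141833 + 1*-110231 + 1*420230 = 29777
  c_2 = 0*13107 + -1*-323834 + 2*-122482 + -1*-141833 + -2*-110231 + -1*420230 = 20935
  c_3 = -1*13107 + -4*-323834 + 2*-122482 + 1*-141833 + 0*-110231 + -2*420230 = 54972
  c_4 = 0*13107 + -8*-323834 + 8*-122482 + 0*-141833 + -1*-110231 + -4*420230 = 40127
  c_5 = -1*13107 + -9*-323834 + 6*-122482 + 1*-141833 + -1*-110231 + -5*420230 = 33755
  c_6 = -1*13107 + -11*-323834 + 8*-122482 + 1*-141833 + -1*-110231 + -6*420230 = 16229
Base-17 expansion of each c_i:
  c_1 = 29777 = 10·17^0 + 0·17^1 + 1·17^2 + 6·17^3
  c_2 = 20935 = 8·17^0 + 7·17^1 + 4·17^2 + 4·17^3
  c_3 = 54972 = 11·17^0 + 3·17^1 + 3·17^2 + 11·17^3
  c_4 = 40127 = 7·17^0 + 14·17^1 + 2·17^2 + 8·17^3
  c_5 = 33755 = 10·17^0 + 13·17^1 + 14·17^2 + 6·17^3
  c_6 = 16229 = 11·17^0 + 2·17^1 + 5·17^2 + 3·17^3
Factor λ_0 = (10, 8, 11, 7, 10, 11)
Factor λ_1 = (0, 7, 3, 14, 13, 2)
Factor λ_2 = (1, 4, 3, 2, 14, 5)
Factor λ_3 = (6, 4, 11, 8, 6, 3)

((10, 8, 11, 7, 10, 11), (0, 7, 3, 14, 13, 2), (1, 4, 3, 2, 14, 5), (6, 4, 11, 8, 6, 3))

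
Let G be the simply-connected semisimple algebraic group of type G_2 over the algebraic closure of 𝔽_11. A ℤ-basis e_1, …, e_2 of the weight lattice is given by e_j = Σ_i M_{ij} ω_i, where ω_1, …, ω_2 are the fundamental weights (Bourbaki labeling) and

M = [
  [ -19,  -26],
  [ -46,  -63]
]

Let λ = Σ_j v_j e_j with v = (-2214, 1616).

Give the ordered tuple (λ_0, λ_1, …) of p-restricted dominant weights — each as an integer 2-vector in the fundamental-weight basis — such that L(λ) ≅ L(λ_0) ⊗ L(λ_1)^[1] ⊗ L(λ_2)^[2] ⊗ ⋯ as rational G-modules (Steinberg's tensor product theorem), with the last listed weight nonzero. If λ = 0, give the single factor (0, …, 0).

((6, 3), (4, 3))

ω-coordinates c = M·v, v = (-2214, 1616):
  c_1 = (-19)·(-2214) + (-26)·(1616) = 50
  c_2 = (-46)·(-2214) + (-63)·(1616) = 36
Writing each c_i in base p = 11:
  c_1 = 50 = 6·11^0 + 4·11^1
  c_2 = 36 = 3·11^0 + 3·11^1
Factor λ_0 = (6, 3)
Factor λ_1 = (4, 3)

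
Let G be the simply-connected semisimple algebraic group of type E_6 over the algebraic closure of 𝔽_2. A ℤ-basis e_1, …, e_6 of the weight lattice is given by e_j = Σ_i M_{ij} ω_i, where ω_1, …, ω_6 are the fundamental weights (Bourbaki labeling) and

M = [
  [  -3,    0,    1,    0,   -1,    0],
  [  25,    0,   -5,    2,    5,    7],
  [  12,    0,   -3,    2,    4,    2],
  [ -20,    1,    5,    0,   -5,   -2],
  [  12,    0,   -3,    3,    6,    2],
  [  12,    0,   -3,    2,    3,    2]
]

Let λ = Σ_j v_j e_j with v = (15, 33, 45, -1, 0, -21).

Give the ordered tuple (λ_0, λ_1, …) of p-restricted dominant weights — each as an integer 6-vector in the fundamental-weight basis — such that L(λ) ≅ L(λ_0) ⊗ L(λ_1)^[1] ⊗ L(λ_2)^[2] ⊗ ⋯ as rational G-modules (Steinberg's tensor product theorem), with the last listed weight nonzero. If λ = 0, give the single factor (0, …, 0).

((0, 1, 1, 0, 0, 1),)

Converting to the ω-basis (c_i = row i of M dotted with v = (15, 33, 45, -1, 0, -21)):
  c_1 = -3*15 + 0*33 + 1*45 + 0*-1 + -1*0 + 0*-21 = 0
  c_2 = 25*15 + 0*33 + -5*45 + 2*-1 + 5*0 + 7*-21 = 1
  c_3 = 12*15 + 0*33 + -3*45 + 2*-1 + 4*0 + 2*-21 = 1
  c_4 = -20*15 + 1*33 + 5*45 + 0*-1 + -5*0 + -2*-21 = 0
  c_5 = 12*15 + 0*33 + -3*45 + 3*-1 + 6*0 + 2*-21 = 0
  c_6 = 12*15 + 0*33 + -3*45 + 2*-1 + 3*0 + 2*-21 = 1
Base-2 expansion of each c_i:
  c_1 = 0
  c_2 = 1 = 1·2^0
  c_3 = 1 = 1·2^0
  c_4 = 0
  c_5 = 0
  c_6 = 1 = 1·2^0
p-restricted factor λ_0 = (0, 1, 1, 0, 0, 1)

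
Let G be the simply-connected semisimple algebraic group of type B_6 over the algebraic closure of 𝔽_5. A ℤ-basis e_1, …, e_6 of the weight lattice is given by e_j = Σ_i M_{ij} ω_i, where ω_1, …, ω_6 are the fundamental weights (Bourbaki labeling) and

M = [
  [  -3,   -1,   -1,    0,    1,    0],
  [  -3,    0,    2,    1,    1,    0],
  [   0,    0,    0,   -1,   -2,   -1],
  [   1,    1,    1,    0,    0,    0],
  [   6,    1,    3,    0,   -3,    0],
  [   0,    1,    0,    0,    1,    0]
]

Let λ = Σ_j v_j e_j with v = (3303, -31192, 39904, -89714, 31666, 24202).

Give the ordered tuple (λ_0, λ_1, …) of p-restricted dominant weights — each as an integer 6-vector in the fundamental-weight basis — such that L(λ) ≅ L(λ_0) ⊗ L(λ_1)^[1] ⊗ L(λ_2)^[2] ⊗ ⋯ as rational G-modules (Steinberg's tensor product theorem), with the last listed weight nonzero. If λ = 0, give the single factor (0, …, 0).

Change of basis e → ω: c = M·v where v = (3303, -31192, 39904, -89714, 31666, 24202):
  c_1 = (-3)·(3303) + (-1)·(-31192) + (-1)·(39904) + (0)·(-89714) + 1·31666 + 0·24202 = 13045
  c_2 = (-3)·(3303) + (0)·(-31192) + 2·39904 + (1)·(-89714) + 1·31666 + 0·24202 = 11851
  c_3 = 0·3303 + (0)·(-31192) + 0·39904 + (-1)·(-89714) + (-2)·(31666) + (-1)·(24202) = 2180
  c_4 = 1·3303 + (1)·(-31192) + 1·39904 + (0)·(-89714) + 0·31666 + 0·24202 = 12015
  c_5 = 6·3303 + (1)·(-31192) + 3·39904 + (0)·(-89714) + (-3)·(31666) + 0·24202 = 13340
  c_6 = 0·3303 + (1)·(-31192) + 0·39904 + (0)·(-89714) + 1·31666 + 0·24202 = 474
p = 5; digits c_i = Σ_j d_{ij}·5^j, 0 ≤ d_{ij} < 5:
  c_1 = 13045 = 0·5^0 + 4·5^1 + 1·5^2 + 4·5^3 + 0·5^4 + 4·5^5
  c_2 = 11851 = 1·5^0 + 0·5^1 + 4·5^2 + 4·5^3 + 3·5^4 + 3·5^5
  c_3 = 2180 = 0·5^0 + 1·5^1 + 2·5^2 + 2·5^3 + 3·5^4
  c_4 = 12015 = 0·5^0 + 3·5^1 + 0·5^2 + 1·5^3 + 4·5^4 + 3·5^5
  c_5 = 13340 = 0·5^0 + 3·5^1 + 3·5^2 + 1·5^3 + 1·5^4 + 4·5^5
  c_6 = 474 = 4·5^0 + 4·5^1 + 3·5^2 + 3·5^3
Factor λ_0 = (0, 1, 0, 0, 0, 4)
Factor λ_1 = (4, 0, 1, 3, 3, 4)
Factor λ_2 = (1, 4, 2, 0, 3, 3)
Factor λ_3 = (4, 4, 2, 1, 1, 3)
Factor λ_4 = (0, 3, 3, 4, 1, 0)
Factor λ_5 = (4, 3, 0, 3, 4, 0)

((0, 1, 0, 0, 0, 4), (4, 0, 1, 3, 3, 4), (1, 4, 2, 0, 3, 3), (4, 4, 2, 1, 1, 3), (0, 3, 3, 4, 1, 0), (4, 3, 0, 3, 4, 0))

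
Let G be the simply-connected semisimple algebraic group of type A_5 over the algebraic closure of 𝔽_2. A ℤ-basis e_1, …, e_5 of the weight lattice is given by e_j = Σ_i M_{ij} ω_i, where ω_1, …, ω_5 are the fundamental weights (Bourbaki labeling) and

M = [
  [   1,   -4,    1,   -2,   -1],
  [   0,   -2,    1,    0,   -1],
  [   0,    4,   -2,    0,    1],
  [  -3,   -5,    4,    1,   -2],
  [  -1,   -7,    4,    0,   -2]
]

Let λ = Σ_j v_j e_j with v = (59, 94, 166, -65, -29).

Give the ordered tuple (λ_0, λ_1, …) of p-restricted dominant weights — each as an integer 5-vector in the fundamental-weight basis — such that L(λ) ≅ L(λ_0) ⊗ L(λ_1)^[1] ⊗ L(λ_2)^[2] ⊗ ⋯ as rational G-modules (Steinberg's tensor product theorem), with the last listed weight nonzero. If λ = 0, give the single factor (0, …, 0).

((0, 1, 1, 0, 1), (0, 1, 1, 1, 0), (0, 1, 1, 0, 1), (1, 0, 1, 1, 0))

Converting to the ω-basis (c_i = row i of M dotted with v = (59, 94, 166, -65, -29)):
  c_1 = 1·59 + (-4)·(94) + 1·166 + (-2)·(-65) + (-1)·(-29) = 8
  c_2 = 0·59 + (-2)·(94) + 1·166 + (0)·(-65) + (-1)·(-29) = 7
  c_3 = 0·59 + 4·94 + (-2)·(166) + (0)·(-65) + (1)·(-29) = 15
  c_4 = (-3)·(59) + (-5)·(94) + 4·166 + (1)·(-65) + (-2)·(-29) = 10
  c_5 = (-1)·(59) + (-7)·(94) + 4·166 + (0)·(-65) + (-2)·(-29) = 5
Expand coordinatewise in base 2:
  c_1 = 8 = 0·2^0 + 0·2^1 + 0·2^2 + 1·2^3
  c_2 = 7 = 1·2^0 + 1·2^1 + 1·2^2
  c_3 = 15 = 1·2^0 + 1·2^1 + 1·2^2 + 1·2^3
  c_4 = 10 = 0·2^0 + 1·2^1 + 0·2^2 + 1·2^3
  c_5 = 5 = 1·2^0 + 0·2^1 + 1·2^2
p-restricted factor λ_0 = (0, 1, 1, 0, 1)
p-restricted factor λ_1 = (0, 1, 1, 1, 0)
p-restricted factor λ_2 = (0, 1, 1, 0, 1)
p-restricted factor λ_3 = (1, 0, 1, 1, 0)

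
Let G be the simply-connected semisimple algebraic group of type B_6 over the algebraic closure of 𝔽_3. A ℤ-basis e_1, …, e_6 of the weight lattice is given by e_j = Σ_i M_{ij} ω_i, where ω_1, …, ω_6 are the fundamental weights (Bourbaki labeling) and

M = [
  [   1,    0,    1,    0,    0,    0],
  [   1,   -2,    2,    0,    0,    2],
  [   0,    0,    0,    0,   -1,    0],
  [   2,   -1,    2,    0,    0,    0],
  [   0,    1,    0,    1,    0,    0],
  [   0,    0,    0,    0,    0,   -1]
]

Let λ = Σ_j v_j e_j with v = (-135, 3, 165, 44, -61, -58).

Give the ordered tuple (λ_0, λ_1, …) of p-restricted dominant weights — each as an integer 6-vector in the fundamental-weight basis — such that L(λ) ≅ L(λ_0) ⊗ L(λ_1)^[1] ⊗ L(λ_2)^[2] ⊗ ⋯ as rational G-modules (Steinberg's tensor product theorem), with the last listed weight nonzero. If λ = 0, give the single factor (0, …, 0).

Change of basis e → ω: c = M·v where v = (-135, 3, 165, 44, -61, -58):
  c_1 = (1)·(-135) + (0)·(3) + (1)·(165) + (0)·(44) + (0)·(-61) + (0)·(-58) = 30
  c_2 = (1)·(-135) + (-2)·(3) + (2)·(165) + (0)·(44) + (0)·(-61) + (2)·(-58) = 73
  c_3 = (0)·(-135) + (0)·(3) + (0)·(165) + (0)·(44) + (-1)·(-61) + (0)·(-58) = 61
  c_4 = (2)·(-135) + (-1)·(3) + (2)·(165) + (0)·(44) + (0)·(-61) + (0)·(-58) = 57
  c_5 = (0)·(-135) + (1)·(3) + (0)·(165) + (1)·(44) + (0)·(-61) + (0)·(-58) = 47
  c_6 = (0)·(-135) + (0)·(3) + (0)·(165) + (0)·(44) + (0)·(-61) + (-1)·(-58) = 58
Writing each c_i in base p = 3:
  c_1 = 30 = 0·3^0 + 1·3^1 + 0·3^2 + 1·3^3
  c_2 = 73 = 1·3^0 + 0·3^1 + 2·3^2 + 2·3^3
  c_3 = 61 = 1·3^0 + 2·3^1 + 0·3^2 + 2·3^3
  c_4 = 57 = 0·3^0 + 1·3^1 + 0·3^2 + 2·3^3
  c_5 = 47 = 2·3^0 + 0·3^1 + 2·3^2 + 1·3^3
  c_6 = 58 = 1·3^0 + 1·3^1 + 0·3^2 + 2·3^3
Factor λ_0 = (0, 1, 1, 0, 2, 1)
Factor λ_1 = (1, 0, 2, 1, 0, 1)
Factor λ_2 = (0, 2, 0, 0, 2, 0)
Factor λ_3 = (1, 2, 2, 2, 1, 2)

((0, 1, 1, 0, 2, 1), (1, 0, 2, 1, 0, 1), (0, 2, 0, 0, 2, 0), (1, 2, 2, 2, 1, 2))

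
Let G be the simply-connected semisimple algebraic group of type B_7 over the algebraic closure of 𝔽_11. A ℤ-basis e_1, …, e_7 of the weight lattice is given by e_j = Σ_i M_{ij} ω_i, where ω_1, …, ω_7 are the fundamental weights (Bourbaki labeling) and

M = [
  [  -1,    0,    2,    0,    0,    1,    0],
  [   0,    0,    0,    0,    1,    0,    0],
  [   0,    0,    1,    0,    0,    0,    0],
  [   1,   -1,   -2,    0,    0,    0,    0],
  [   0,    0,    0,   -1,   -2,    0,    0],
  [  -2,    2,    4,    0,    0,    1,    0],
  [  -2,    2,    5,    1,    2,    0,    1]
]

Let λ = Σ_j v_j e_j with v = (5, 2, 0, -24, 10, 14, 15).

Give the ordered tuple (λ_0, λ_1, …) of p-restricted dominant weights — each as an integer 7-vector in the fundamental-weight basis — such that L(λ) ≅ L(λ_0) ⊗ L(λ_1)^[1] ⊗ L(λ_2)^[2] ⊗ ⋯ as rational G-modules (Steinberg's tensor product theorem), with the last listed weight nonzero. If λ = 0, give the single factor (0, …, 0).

Converting to the ω-basis (c_i = row i of M dotted with v = (5, 2, 0, -24, 10, 14, 15)):
  c_1 = (-1)·(5) + (0)·(2) + (2)·(0) + (0)·(-24) + (0)·(10) + (1)·(14) + (0)·(15) = 9
  c_2 = (0)·(5) + (0)·(2) + (0)·(0) + (0)·(-24) + (1)·(10) + (0)·(14) + (0)·(15) = 10
  c_3 = (0)·(5) + (0)·(2) + (1)·(0) + (0)·(-24) + (0)·(10) + (0)·(14) + (0)·(15) = 0
  c_4 = (1)·(5) + (-1)·(2) + (-2)·(0) + (0)·(-24) + (0)·(10) + (0)·(14) + (0)·(15) = 3
  c_5 = (0)·(5) + (0)·(2) + (0)·(0) + (-1)·(-24) + (-2)·(10) + (0)·(14) + (0)·(15) = 4
  c_6 = (-2)·(5) + (2)·(2) + (4)·(0) + (0)·(-24) + (0)·(10) + (1)·(14) + (0)·(15) = 8
  c_7 = (-2)·(5) + (2)·(2) + (5)·(0) + (1)·(-24) + (2)·(10) + (0)·(14) + (1)·(15) = 5
p = 11; digits c_i = Σ_j d_{ij}·11^j, 0 ≤ d_{ij} < 11:
  c_1 = 9 = 9·11^0
  c_2 = 10 = 10·11^0
  c_3 = 0
  c_4 = 3 = 3·11^0
  c_5 = 4 = 4·11^0
  c_6 = 8 = 8·11^0
  c_7 = 5 = 5·11^0
λ_0 = (9, 10, 0, 3, 4, 8, 5)

((9, 10, 0, 3, 4, 8, 5),)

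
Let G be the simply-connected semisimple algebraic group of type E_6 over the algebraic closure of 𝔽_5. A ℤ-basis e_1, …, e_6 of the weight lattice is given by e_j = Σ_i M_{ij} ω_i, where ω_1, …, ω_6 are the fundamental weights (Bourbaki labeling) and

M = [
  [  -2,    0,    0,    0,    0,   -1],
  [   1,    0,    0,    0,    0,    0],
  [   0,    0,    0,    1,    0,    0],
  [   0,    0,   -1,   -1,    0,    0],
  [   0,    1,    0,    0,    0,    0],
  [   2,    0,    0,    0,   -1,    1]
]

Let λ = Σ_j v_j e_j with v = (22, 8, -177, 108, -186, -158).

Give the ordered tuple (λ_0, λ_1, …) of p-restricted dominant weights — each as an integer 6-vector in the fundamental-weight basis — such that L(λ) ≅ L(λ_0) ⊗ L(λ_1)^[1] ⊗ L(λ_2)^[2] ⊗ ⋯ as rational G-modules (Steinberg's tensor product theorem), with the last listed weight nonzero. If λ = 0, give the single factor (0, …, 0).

((4, 2, 3, 4, 3, 2), (2, 4, 1, 3, 1, 4), (4, 0, 4, 2, 0, 2))

ω-coordinates c = M·v, v = (22, 8, -177, 108, -186, -158):
  c_1 = (-2)·(22) + 0·8 + (0)·(-177) + 0·108 + (0)·(-186) + (-1)·(-158) = 114
  c_2 = 1·22 + 0·8 + (0)·(-177) + 0·108 + (0)·(-186) + (0)·(-158) = 22
  c_3 = 0·22 + 0·8 + (0)·(-177) + 1·108 + (0)·(-186) + (0)·(-158) = 108
  c_4 = 0·22 + 0·8 + (-1)·(-177) + (-1)·(108) + (0)·(-186) + (0)·(-158) = 69
  c_5 = 0·22 + 1·8 + (0)·(-177) + 0·108 + (0)·(-186) + (0)·(-158) = 8
  c_6 = 2·22 + 0·8 + (0)·(-177) + 0·108 + (-1)·(-186) + (1)·(-158) = 72
p = 5; digits c_i = Σ_j d_{ij}·5^j, 0 ≤ d_{ij} < 5:
  c_1 = 114 = 4·5^0 + 2·5^1 + 4·5^2
  c_2 = 22 = 2·5^0 + 4·5^1
  c_3 = 108 = 3·5^0 + 1·5^1 + 4·5^2
  c_4 = 69 = 4·5^0 + 3·5^1 + 2·5^2
  c_5 = 8 = 3·5^0 + 1·5^1
  c_6 = 72 = 2·5^0 + 4·5^1 + 2·5^2
p-restricted factor λ_0 = (4, 2, 3, 4, 3, 2)
p-restricted factor λ_1 = (2, 4, 1, 3, 1, 4)
p-restricted factor λ_2 = (4, 0, 4, 2, 0, 2)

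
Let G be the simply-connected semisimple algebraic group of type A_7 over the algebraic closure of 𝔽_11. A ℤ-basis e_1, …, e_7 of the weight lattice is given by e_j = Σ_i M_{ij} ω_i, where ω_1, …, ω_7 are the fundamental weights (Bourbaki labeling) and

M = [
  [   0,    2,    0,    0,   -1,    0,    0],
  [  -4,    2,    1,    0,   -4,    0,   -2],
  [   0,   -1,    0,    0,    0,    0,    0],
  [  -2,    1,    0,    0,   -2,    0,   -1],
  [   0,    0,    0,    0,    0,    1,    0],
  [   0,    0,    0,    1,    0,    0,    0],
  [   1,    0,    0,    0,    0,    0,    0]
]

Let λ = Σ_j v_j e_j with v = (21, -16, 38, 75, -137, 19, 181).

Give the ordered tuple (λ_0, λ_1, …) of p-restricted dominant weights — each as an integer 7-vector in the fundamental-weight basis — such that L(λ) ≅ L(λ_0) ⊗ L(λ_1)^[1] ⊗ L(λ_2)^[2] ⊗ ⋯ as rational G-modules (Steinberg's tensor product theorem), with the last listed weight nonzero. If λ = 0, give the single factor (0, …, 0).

((6, 9, 5, 2, 8, 9, 10), (9, 9, 1, 3, 1, 6, 1))

Change of basis e → ω: c = M·v where v = (21, -16, 38, 75, -137, 19, 181):
  c_1 = 0*21 + 2*-16 + 0*38 + 0*75 + -1*-137 + 0*19 + 0*181 = 105
  c_2 = -4*21 + 2*-16 + 1*38 + 0*75 + -4*-137 + 0*19 + -2*181 = 108
  c_3 = 0*21 + -1*-16 + 0*38 + 0*75 + 0*-137 + 0*19 + 0*181 = 16
  c_4 = -2*21 + 1*-16 + 0*38 + 0*75 + -2*-137 + 0*19 + -1*181 = 35
  c_5 = 0*21 + 0*-16 + 0*38 + 0*75 + 0*-137 + 1*19 + 0*181 = 19
  c_6 = 0*21 + 0*-16 + 0*38 + 1*75 + 0*-137 + 0*19 + 0*181 = 75
  c_7 = 1*21 + 0*-16 + 0*38 + 0*75 + 0*-137 + 0*19 + 0*181 = 21
Expand coordinatewise in base 11:
  c_1 = 105 = 6·11^0 + 9·11^1
  c_2 = 108 = 9·11^0 + 9·11^1
  c_3 = 16 = 5·11^0 + 1·11^1
  c_4 = 35 = 2·11^0 + 3·11^1
  c_5 = 19 = 8·11^0 + 1·11^1
  c_6 = 75 = 9·11^0 + 6·11^1
  c_7 = 21 = 10·11^0 + 1·11^1
λ_0 = (6, 9, 5, 2, 8, 9, 10)
λ_1 = (9, 9, 1, 3, 1, 6, 1)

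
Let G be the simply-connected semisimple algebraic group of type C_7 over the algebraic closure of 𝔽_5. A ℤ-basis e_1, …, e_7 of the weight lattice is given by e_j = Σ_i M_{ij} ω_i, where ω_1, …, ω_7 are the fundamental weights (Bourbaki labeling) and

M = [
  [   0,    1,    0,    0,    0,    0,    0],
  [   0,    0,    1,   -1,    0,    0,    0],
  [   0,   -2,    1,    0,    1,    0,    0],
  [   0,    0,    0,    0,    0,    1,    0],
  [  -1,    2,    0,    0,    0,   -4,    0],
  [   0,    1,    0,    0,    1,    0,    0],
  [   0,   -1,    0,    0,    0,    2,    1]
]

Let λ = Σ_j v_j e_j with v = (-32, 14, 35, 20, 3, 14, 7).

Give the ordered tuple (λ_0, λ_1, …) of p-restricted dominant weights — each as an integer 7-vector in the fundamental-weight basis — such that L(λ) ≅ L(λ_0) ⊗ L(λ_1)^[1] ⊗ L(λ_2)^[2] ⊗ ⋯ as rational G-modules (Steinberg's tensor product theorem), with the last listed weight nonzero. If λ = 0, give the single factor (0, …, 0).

Converting to the ω-basis (c_i = row i of M dotted with v = (-32, 14, 35, 20, 3, 14, 7)):
  c_1 = (0)·(-32) + (1)·(14) + (0)·(35) + (0)·(20) + (0)·(3) + (0)·(14) + (0)·(7) = 14
  c_2 = (0)·(-32) + (0)·(14) + (1)·(35) + (-1)·(20) + (0)·(3) + (0)·(14) + (0)·(7) = 15
  c_3 = (0)·(-32) + (-2)·(14) + (1)·(35) + (0)·(20) + (1)·(3) + (0)·(14) + (0)·(7) = 10
  c_4 = (0)·(-32) + (0)·(14) + (0)·(35) + (0)·(20) + (0)·(3) + (1)·(14) + (0)·(7) = 14
  c_5 = (-1)·(-32) + (2)·(14) + (0)·(35) + (0)·(20) + (0)·(3) + (-4)·(14) + (0)·(7) = 4
  c_6 = (0)·(-32) + (1)·(14) + (0)·(35) + (0)·(20) + (1)·(3) + (0)·(14) + (0)·(7) = 17
  c_7 = (0)·(-32) + (-1)·(14) + (0)·(35) + (0)·(20) + (0)·(3) + (2)·(14) + (1)·(7) = 21
Writing each c_i in base p = 5:
  c_1 = 14 = 4·5^0 + 2·5^1
  c_2 = 15 = 0·5^0 + 3·5^1
  c_3 = 10 = 0·5^0 + 2·5^1
  c_4 = 14 = 4·5^0 + 2·5^1
  c_5 = 4 = 4·5^0
  c_6 = 17 = 2·5^0 + 3·5^1
  c_7 = 21 = 1·5^0 + 4·5^1
p-restricted factor λ_0 = (4, 0, 0, 4, 4, 2, 1)
p-restricted factor λ_1 = (2, 3, 2, 2, 0, 3, 4)

((4, 0, 0, 4, 4, 2, 1), (2, 3, 2, 2, 0, 3, 4))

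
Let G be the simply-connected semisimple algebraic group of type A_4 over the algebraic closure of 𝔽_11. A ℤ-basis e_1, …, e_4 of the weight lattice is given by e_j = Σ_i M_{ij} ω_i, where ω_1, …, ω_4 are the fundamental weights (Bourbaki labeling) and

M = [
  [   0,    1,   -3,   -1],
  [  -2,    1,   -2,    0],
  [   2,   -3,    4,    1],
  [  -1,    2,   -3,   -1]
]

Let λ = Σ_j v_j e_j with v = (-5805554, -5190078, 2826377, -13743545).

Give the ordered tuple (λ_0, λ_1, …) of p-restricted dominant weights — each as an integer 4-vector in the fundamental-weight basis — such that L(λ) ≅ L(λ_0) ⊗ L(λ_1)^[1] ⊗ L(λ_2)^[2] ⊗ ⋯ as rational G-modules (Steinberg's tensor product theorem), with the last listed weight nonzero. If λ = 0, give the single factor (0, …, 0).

In the fundamental-weight basis, λ has coordinates c = M·v (v = (-5805554, -5190078, 2826377, -13743545)):
  c_1 = 0*-5805554 + 1*-5190078 + -3*2826377 + -1*-13743545 = 74336
  c_2 = -2*-5805554 + 1*-5190078 + -2*2826377 + 0*-13743545 = 768276
  c_3 = 2*-5805554 + -3*-5190078 + 4*2826377 + 1*-13743545 = 1521089
  c_4 = -1*-5805554 + 2*-5190078 + -3*2826377 + -1*-13743545 = 689812
p = 11; digits c_i = Σ_j d_{ij}·11^j, 0 ≤ d_{ij} < 11:
  c_1 = 74336 = 9·11^0 + 3·11^1 + 9·11^2 + 0·11^3 + 5·11^4
  c_2 = 768276 = 3·11^0 + 4·11^1 + 2·11^2 + 5·11^3 + 8·11^4 + 4·11^5
  c_3 = 1521089 = 9·11^0 + 10·11^1 + 8·11^2 + 9·11^3 + 4·11^4 + 9·11^5
  c_4 = 689812 = 2·11^0 + 10·11^1 + 2·11^2 + 1·11^3 + 3·11^4 + 4·11^5
p-restricted factor λ_0 = (9, 3, 9, 2)
p-restricted factor λ_1 = (3, 4, 10, 10)
p-restricted factor λ_2 = (9, 2, 8, 2)
p-restricted factor λ_3 = (0, 5, 9, 1)
p-restricted factor λ_4 = (5, 8, 4, 3)
p-restricted factor λ_5 = (0, 4, 9, 4)

((9, 3, 9, 2), (3, 4, 10, 10), (9, 2, 8, 2), (0, 5, 9, 1), (5, 8, 4, 3), (0, 4, 9, 4))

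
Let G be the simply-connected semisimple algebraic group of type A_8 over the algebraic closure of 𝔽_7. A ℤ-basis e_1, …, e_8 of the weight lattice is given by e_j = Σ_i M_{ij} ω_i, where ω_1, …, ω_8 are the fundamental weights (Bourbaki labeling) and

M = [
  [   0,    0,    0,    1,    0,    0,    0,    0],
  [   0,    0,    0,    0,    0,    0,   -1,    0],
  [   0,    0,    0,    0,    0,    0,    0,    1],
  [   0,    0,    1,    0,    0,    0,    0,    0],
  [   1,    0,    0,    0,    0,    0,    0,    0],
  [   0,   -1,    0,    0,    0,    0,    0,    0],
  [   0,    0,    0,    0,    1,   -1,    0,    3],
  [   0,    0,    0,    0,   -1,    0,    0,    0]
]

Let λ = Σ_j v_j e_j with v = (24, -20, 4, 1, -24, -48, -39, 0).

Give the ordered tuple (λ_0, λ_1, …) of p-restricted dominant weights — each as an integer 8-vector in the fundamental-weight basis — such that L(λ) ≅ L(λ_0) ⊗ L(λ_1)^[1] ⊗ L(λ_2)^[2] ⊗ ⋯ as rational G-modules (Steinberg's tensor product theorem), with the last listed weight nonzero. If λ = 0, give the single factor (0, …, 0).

((1, 4, 0, 4, 3, 6, 3, 3), (0, 5, 0, 0, 3, 2, 3, 3))

Converting to the ω-basis (c_i = row i of M dotted with v = (24, -20, 4, 1, -24, -48, -39, 0)):
  c_1 = 0*24 + 0*-20 + 0*4 + 1*1 + 0*-24 + 0*-48 + 0*-39 + 0*0 = 1
  c_2 = 0*24 + 0*-20 + 0*4 + 0*1 + 0*-24 + 0*-48 + -1*-39 + 0*0 = 39
  c_3 = 0*24 + 0*-20 + 0*4 + 0*1 + 0*-24 + 0*-48 + 0*-39 + 1*0 = 0
  c_4 = 0*24 + 0*-20 + 1*4 + 0*1 + 0*-24 + 0*-48 + 0*-39 + 0*0 = 4
  c_5 = 1*24 + 0*-20 + 0*4 + 0*1 + 0*-24 + 0*-48 + 0*-39 + 0*0 = 24
  c_6 = 0*24 + -1*-20 + 0*4 + 0*1 + 0*-24 + 0*-48 + 0*-39 + 0*0 = 20
  c_7 = 0*24 + 0*-20 + 0*4 + 0*1 + 1*-24 + -1*-48 + 0*-39 + 3*0 = 24
  c_8 = 0*24 + 0*-20 + 0*4 + 0*1 + -1*-24 + 0*-48 + 0*-39 + 0*0 = 24
Base-7 expansion of each c_i:
  c_1 = 1 = 1·7^0
  c_2 = 39 = 4·7^0 + 5·7^1
  c_3 = 0
  c_4 = 4 = 4·7^0
  c_5 = 24 = 3·7^0 + 3·7^1
  c_6 = 20 = 6·7^0 + 2·7^1
  c_7 = 24 = 3·7^0 + 3·7^1
  c_8 = 24 = 3·7^0 + 3·7^1
Factor λ_0 = (1, 4, 0, 4, 3, 6, 3, 3)
Factor λ_1 = (0, 5, 0, 0, 3, 2, 3, 3)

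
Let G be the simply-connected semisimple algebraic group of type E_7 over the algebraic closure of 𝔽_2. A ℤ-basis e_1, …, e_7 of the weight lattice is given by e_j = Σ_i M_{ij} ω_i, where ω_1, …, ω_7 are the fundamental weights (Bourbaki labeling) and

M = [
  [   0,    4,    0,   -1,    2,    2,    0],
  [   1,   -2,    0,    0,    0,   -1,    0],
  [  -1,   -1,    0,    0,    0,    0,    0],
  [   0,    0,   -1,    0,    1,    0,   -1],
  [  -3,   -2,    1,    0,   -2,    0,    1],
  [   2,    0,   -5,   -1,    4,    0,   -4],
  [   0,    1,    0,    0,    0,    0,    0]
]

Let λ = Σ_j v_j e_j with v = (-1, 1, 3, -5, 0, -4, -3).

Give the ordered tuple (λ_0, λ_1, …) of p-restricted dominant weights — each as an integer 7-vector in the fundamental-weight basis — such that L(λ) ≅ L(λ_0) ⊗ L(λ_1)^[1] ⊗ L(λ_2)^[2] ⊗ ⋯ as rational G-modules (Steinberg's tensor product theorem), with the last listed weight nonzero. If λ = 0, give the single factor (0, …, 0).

Compute c_i = Σ_j M_{ij} v_j with v = (-1, 1, 3, -5, 0, -4, -3):
  c_1 = (0)·(-1) + 4·1 + 0·3 + (-1)·(-5) + 2·0 + (2)·(-4) + (0)·(-3) = 1
  c_2 = (1)·(-1) + (-2)·(1) + 0·3 + (0)·(-5) + 0·0 + (-1)·(-4) + (0)·(-3) = 1
  c_3 = (-1)·(-1) + (-1)·(1) + 0·3 + (0)·(-5) + 0·0 + (0)·(-4) + (0)·(-3) = 0
  c_4 = (0)·(-1) + 0·1 + (-1)·(3) + (0)·(-5) + 1·0 + (0)·(-4) + (-1)·(-3) = 0
  c_5 = (-3)·(-1) + (-2)·(1) + 1·3 + (0)·(-5) + (-2)·(0) + (0)·(-4) + (1)·(-3) = 1
  c_6 = (2)·(-1) + 0·1 + (-5)·(3) + (-1)·(-5) + 4·0 + (0)·(-4) + (-4)·(-3) = 0
  c_7 = (0)·(-1) + 1·1 + 0·3 + (0)·(-5) + 0·0 + (0)·(-4) + (0)·(-3) = 1
Writing each c_i in base p = 2:
  c_1 = 1 = 1·2^0
  c_2 = 1 = 1·2^0
  c_3 = 0
  c_4 = 0
  c_5 = 1 = 1·2^0
  c_6 = 0
  c_7 = 1 = 1·2^0
p-restricted factor λ_0 = (1, 1, 0, 0, 1, 0, 1)

((1, 1, 0, 0, 1, 0, 1),)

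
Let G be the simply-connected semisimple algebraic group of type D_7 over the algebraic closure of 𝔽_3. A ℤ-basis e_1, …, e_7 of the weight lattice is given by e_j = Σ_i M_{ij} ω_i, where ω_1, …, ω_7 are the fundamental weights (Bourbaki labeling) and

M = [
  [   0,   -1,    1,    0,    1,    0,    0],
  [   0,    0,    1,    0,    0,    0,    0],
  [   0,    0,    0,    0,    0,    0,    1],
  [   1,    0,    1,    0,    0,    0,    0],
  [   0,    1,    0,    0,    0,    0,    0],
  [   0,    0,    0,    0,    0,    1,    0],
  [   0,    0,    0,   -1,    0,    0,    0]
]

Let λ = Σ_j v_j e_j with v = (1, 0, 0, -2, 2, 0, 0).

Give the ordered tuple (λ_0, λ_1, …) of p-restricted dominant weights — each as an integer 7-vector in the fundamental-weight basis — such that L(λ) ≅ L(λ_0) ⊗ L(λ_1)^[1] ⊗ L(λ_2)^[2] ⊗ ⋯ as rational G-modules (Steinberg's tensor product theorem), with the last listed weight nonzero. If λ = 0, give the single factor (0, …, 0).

((2, 0, 0, 1, 0, 0, 2),)

Converting to the ω-basis (c_i = row i of M dotted with v = (1, 0, 0, -2, 2, 0, 0)):
  c_1 = 0·1 + (-1)·(0) + 1·0 + (0)·(-2) + 1·2 + 0·0 + 0·0 = 2
  c_2 = 0·1 + 0·0 + 1·0 + (0)·(-2) + 0·2 + 0·0 + 0·0 = 0
  c_3 = 0·1 + 0·0 + 0·0 + (0)·(-2) + 0·2 + 0·0 + 1·0 = 0
  c_4 = 1·1 + 0·0 + 1·0 + (0)·(-2) + 0·2 + 0·0 + 0·0 = 1
  c_5 = 0·1 + 1·0 + 0·0 + (0)·(-2) + 0·2 + 0·0 + 0·0 = 0
  c_6 = 0·1 + 0·0 + 0·0 + (0)·(-2) + 0·2 + 1·0 + 0·0 = 0
  c_7 = 0·1 + 0·0 + 0·0 + (-1)·(-2) + 0·2 + 0·0 + 0·0 = 2
Writing each c_i in base p = 3:
  c_1 = 2 = 2·3^0
  c_2 = 0
  c_3 = 0
  c_4 = 1 = 1·3^0
  c_5 = 0
  c_6 = 0
  c_7 = 2 = 2·3^0
p-restricted factor λ_0 = (2, 0, 0, 1, 0, 0, 2)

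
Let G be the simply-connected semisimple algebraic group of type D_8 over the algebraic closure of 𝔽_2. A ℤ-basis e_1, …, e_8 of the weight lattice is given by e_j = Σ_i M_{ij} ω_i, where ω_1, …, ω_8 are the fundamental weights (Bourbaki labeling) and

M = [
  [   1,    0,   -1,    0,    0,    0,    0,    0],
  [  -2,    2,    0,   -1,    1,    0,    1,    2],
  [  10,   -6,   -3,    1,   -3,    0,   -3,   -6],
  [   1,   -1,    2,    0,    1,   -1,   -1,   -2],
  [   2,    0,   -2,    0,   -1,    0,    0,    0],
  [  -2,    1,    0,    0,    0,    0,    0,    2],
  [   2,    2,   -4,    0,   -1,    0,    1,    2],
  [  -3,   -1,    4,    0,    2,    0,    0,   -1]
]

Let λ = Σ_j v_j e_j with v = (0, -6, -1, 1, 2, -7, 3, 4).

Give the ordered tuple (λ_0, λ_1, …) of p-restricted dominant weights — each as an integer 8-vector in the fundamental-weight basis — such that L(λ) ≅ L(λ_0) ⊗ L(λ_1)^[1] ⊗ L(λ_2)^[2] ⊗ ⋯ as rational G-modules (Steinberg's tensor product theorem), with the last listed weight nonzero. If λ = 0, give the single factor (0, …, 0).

Compute c_i = Σ_j M_{ij} v_j with v = (0, -6, -1, 1, 2, -7, 3, 4):
  c_1 = (1)·(0) + (0)·(-6) + (-1)·(-1) + (0)·(1) + (0)·(2) + (0)·(-7) + (0)·(3) + (0)·(4) = 1
  c_2 = (-2)·(0) + (2)·(-6) + (0)·(-1) + (-1)·(1) + (1)·(2) + (0)·(-7) + (1)·(3) + (2)·(4) = 0
  c_3 = (10)·(0) + (-6)·(-6) + (-3)·(-1) + (1)·(1) + (-3)·(2) + (0)·(-7) + (-3)·(3) + (-6)·(4) = 1
  c_4 = (1)·(0) + (-1)·(-6) + (2)·(-1) + (0)·(1) + (1)·(2) + (-1)·(-7) + (-1)·(3) + (-2)·(4) = 2
  c_5 = (2)·(0) + (0)·(-6) + (-2)·(-1) + (0)·(1) + (-1)·(2) + (0)·(-7) + (0)·(3) + (0)·(4) = 0
  c_6 = (-2)·(0) + (1)·(-6) + (0)·(-1) + (0)·(1) + (0)·(2) + (0)·(-7) + (0)·(3) + (2)·(4) = 2
  c_7 = (2)·(0) + (2)·(-6) + (-4)·(-1) + (0)·(1) + (-1)·(2) + (0)·(-7) + (1)·(3) + (2)·(4) = 1
  c_8 = (-3)·(0) + (-1)·(-6) + (4)·(-1) + (0)·(1) + (2)·(2) + (0)·(-7) + (0)·(3) + (-1)·(4) = 2
Expand coordinatewise in base 2:
  c_1 = 1 = 1·2^0
  c_2 = 0
  c_3 = 1 = 1·2^0
  c_4 = 2 = 0·2^0 + 1·2^1
  c_5 = 0
  c_6 = 2 = 0·2^0 + 1·2^1
  c_7 = 1 = 1·2^0
  c_8 = 2 = 0·2^0 + 1·2^1
λ_0 = (1, 0, 1, 0, 0, 0, 1, 0)
λ_1 = (0, 0, 0, 1, 0, 1, 0, 1)

((1, 0, 1, 0, 0, 0, 1, 0), (0, 0, 0, 1, 0, 1, 0, 1))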